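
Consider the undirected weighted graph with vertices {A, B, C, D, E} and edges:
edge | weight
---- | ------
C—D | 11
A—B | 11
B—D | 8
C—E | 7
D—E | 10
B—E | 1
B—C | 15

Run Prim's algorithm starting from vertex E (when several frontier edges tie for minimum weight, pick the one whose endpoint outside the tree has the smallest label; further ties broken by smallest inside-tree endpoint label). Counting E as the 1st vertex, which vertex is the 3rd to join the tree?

C

Prim's algorithm from E:
Step 1: cheapest edge leaving the tree is B—E (1); add B.
Step 2: cheapest edge leaving the tree is C—E (7); add C.
Step 3: cheapest edge leaving the tree is B—D (8); add D.
Step 4: cheapest edge leaving the tree is A—B (11); add A.
Vertex order: E, B, C, D, A. The 3rd vertex is C.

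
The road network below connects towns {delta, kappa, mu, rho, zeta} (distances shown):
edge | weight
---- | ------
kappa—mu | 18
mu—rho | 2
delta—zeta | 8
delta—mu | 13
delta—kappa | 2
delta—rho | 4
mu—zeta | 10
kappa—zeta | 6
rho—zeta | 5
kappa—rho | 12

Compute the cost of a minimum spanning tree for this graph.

Prim, starting at rho.
Step 1: frontier [mu—rho 2, delta—rho 4, rho—zeta 5, kappa—rho 12] → take mu—rho (2); add mu.
Step 2: frontier [mu—zeta 10, delta—mu 13, kappa—mu 18, delta—rho 4, rho—zeta 5, kappa—rho 12] → take delta—rho (4); add delta.
Step 3: frontier [delta—kappa 2, delta—zeta 8, mu—zeta 10, kappa—mu 18, rho—zeta 5, kappa—rho 12] → take delta—kappa (2); add kappa.
Step 4: frontier [delta—zeta 8, kappa—zeta 6, mu—zeta 10, rho—zeta 5] → take rho—zeta (5); add zeta.
MST edges: mu—rho, delta—rho, delta—kappa, rho—zeta; total weight 2+4+2+5 = 13.

13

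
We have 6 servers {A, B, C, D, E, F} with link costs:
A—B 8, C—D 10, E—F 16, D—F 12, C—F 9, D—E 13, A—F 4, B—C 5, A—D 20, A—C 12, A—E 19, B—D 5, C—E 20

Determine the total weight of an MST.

35

Prim, starting at C.
Step 1: frontier [B—C 5, C—F 9, C—D 10, A—C 12, C—E 20] → take B—C (5); add B.
Step 2: frontier [B—D 5, A—B 8, C—F 9, C—D 10, A—C 12, C—E 20] → take B—D (5); add D.
Step 3: frontier [A—B 8, C—F 9, A—C 12, C—E 20, D—F 12, D—E 13, A—D 20] → take A—B (8); add A.
Step 4: frontier [A—F 4, A—E 19, C—F 9, C—E 20, D—F 12, D—E 13] → take A—F (4); add F.
Step 5: frontier [A—E 19, C—E 20, D—E 13, E—F 16] → take D—E (13); add E.
MST edges: B—C, B—D, A—B, A—F, D—E; total weight 5+5+8+4+13 = 35.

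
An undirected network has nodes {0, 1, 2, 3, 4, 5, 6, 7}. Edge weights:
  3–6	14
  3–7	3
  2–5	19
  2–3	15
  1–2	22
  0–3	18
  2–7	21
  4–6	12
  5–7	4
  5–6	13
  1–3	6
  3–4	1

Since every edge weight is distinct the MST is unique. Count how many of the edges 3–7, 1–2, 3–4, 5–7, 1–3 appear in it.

Kruskal: consider edges lightest-first.
3–4 (1): add — endpoints in different components.
3–7 (3): add — endpoints in different components.
5–7 (4): add — endpoints in different components.
1–3 (6): add — endpoints in different components.
4–6 (12): add — endpoints in different components.
5–6 (13): skip — 5 and 6 already connected.
3–6 (14): skip — 3 and 6 already connected.
2–3 (15): add — endpoints in different components.
0–3 (18): add — endpoints in different components.
MST edge set: {3–4, 3–7, 5–7, 1–3, 4–6, 2–3, 0–3}.
Of the listed edges, {3–7, 3–4, 5–7, 1–3} are in the MST → 4.

4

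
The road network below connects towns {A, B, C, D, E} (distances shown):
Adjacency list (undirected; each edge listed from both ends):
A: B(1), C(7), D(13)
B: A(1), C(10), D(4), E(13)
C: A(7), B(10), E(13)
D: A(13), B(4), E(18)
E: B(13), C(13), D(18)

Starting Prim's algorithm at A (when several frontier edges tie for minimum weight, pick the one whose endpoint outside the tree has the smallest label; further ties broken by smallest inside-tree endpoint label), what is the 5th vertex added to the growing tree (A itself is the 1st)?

Grow the tree from A using Prim:
Step 1: frontier [A–B 1, A–C 7, A–D 13] → take A–B (1); add B.
Step 2: frontier [A–C 7, A–D 13, B–D 4, B–C 10, B–E 13] → take B–D (4); add D.
Step 3: frontier [A–C 7, B–C 10, B–E 13, D–E 18] → take A–C (7); add C.
Step 4: frontier [B–E 13, C–E 13, D–E 18] → take B–E (13); add E.
Vertex order: A, B, D, C, E. The 5th vertex is E.

E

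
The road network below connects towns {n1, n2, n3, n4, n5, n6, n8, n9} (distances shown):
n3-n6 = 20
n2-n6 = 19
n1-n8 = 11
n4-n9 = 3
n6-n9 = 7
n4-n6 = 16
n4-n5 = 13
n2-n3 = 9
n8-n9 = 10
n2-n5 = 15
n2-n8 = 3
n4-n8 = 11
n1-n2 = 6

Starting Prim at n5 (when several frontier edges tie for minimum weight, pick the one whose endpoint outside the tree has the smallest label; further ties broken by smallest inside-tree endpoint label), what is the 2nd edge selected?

Prim, starting at n5.
Step 1: frontier [n4-n5 13, n2-n5 15] → take n4-n5 (13); add n4.
Step 2: frontier [n4-n9 3, n4-n8 11, n4-n6 16, n2-n5 15] → take n4-n9 (3); add n9.
Step 3: frontier [n4-n8 11, n4-n6 16, n2-n5 15, n6-n9 7, n8-n9 10] → take n6-n9 (7); add n6.
Step 4: frontier [n4-n8 11, n2-n5 15, n2-n6 19, n3-n6 20, n8-n9 10] → take n8-n9 (10); add n8.
Step 5: frontier [n2-n5 15, n2-n6 19, n3-n6 20, n2-n8 3, n1-n8 11] → take n2-n8 (3); add n2.
Step 6: frontier [n1-n2 6, n2-n3 9, n3-n6 20, n1-n8 11] → take n1-n2 (6); add n1.
Step 7: frontier [n2-n3 9, n3-n6 20] → take n2-n3 (9); add n3.
The 2nd edge added is n4-n9.

n4-n9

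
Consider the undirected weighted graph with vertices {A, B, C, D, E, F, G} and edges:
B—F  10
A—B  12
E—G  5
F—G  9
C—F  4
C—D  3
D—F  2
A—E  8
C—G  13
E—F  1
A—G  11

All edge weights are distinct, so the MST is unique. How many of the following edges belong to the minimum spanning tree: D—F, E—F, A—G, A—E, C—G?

Kruskal: consider edges lightest-first.
E—F (1): add. Components now {A} {B} {C} {D} {E,F} {G}
D—F (2): add. Components now {A} {B} {C} {D,E,F} {G}
C—D (3): add. Components now {A} {B} {C,D,E,F} {G}
C—F (4): skip — C and F already connected.
E—G (5): add. Components now {A} {B} {C,D,E,F,G}
A—E (8): add. Components now {A,C,D,E,F,G} {B}
F—G (9): skip — F and G already connected.
B—F (10): add. Components now {A,B,C,D,E,F,G}
MST edge set: {E—F, D—F, C—D, E—G, A—E, B—F}.
Of the listed edges, {D—F, E—F, A—E} are in the MST → 3.

3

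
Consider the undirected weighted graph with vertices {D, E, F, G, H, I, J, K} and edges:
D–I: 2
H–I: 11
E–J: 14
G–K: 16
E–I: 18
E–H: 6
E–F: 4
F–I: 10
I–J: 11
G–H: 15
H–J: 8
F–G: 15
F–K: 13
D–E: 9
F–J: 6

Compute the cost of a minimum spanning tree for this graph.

55

Kruskal: consider edges lightest-first.
D–I (2): add — endpoints in different components.
E–F (4): add — endpoints in different components.
E–H (6): add — endpoints in different components.
F–J (6): add — endpoints in different components.
H–J (8): skip — H and J already connected.
D–E (9): add — endpoints in different components.
F–I (10): skip — F and I already connected.
H–I (11): skip — H and I already connected.
I–J (11): skip — I and J already connected.
F–K (13): add — endpoints in different components.
E–J (14): skip — E and J already connected.
F–G (15): add — endpoints in different components.
MST edges: D–I, E–F, E–H, F–J, D–E, F–K, F–G; total weight 2+4+6+6+9+13+15 = 55.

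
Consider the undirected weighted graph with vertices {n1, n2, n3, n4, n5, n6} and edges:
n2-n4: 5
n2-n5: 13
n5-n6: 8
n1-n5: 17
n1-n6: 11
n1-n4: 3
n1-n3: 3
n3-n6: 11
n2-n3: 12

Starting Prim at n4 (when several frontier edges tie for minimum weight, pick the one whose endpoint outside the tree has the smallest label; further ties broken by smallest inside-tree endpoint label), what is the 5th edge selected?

n5-n6

Prim's algorithm from n4:
Step 1: frontier [n1-n4 3, n2-n4 5] → take n1-n4 (3); add n1.
Step 2: frontier [n1-n3 3, n1-n6 11, n1-n5 17, n2-n4 5] → take n1-n3 (3); add n3.
Step 3: frontier [n1-n6 11, n1-n5 17, n3-n6 11, n2-n3 12, n2-n4 5] → take n2-n4 (5); add n2.
Step 4: frontier [n1-n6 11, n1-n5 17, n2-n5 13, n3-n6 11] → take n1-n6 (11); add n6.
Step 5: frontier [n1-n5 17, n2-n5 13, n5-n6 8] → take n5-n6 (8); add n5.
The 5th edge added is n5-n6.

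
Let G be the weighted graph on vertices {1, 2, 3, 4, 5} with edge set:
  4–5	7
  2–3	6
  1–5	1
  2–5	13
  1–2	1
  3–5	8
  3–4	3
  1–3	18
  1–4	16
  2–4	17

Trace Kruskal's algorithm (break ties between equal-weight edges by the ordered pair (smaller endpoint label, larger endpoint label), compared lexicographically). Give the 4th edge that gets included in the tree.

2-3

Kruskal: consider edges lightest-first.
1–2 (1): add. Components now {1,2} {3} {4} {5}
1–5 (1): add. Components now {1,2,5} {3} {4}
3–4 (3): add. Components now {1,2,5} {3,4}
2–3 (6): add. Components now {1,2,3,4,5}
The 4th edge added is 2–3.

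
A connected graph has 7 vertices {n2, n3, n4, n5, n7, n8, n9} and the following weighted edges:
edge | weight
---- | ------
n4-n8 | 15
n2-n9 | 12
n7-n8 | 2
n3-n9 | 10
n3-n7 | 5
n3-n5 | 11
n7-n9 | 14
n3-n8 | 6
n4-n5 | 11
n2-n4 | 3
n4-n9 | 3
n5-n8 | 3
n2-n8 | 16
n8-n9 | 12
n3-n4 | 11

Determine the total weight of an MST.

26

Prim's algorithm from n7:
Step 1: cheapest edge leaving the tree is n7-n8 (2); add n8.
Step 2: cheapest edge leaving the tree is n5-n8 (3); add n5.
Step 3: cheapest edge leaving the tree is n3-n7 (5); add n3.
Step 4: cheapest edge leaving the tree is n3-n9 (10); add n9.
Step 5: cheapest edge leaving the tree is n4-n9 (3); add n4.
Step 6: cheapest edge leaving the tree is n2-n4 (3); add n2.
MST edges: n7-n8, n5-n8, n3-n7, n3-n9, n4-n9, n2-n4; total weight 2+3+5+10+3+3 = 26.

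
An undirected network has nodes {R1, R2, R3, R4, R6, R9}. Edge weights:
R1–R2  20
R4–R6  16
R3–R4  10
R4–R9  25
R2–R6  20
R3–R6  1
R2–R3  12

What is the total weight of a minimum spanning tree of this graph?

68

Prim, starting at R2.
Step 1: frontier [R2–R3 12, R1–R2 20, R2–R6 20] → take R2–R3 (12); add R3.
Step 2: frontier [R1–R2 20, R2–R6 20, R3–R6 1, R3–R4 10] → take R3–R6 (1); add R6.
Step 3: frontier [R1–R2 20, R3–R4 10, R4–R6 16] → take R3–R4 (10); add R4.
Step 4: frontier [R1–R2 20, R4–R9 25] → take R1–R2 (20); add R1.
Step 5: frontier [R4–R9 25] → take R4–R9 (25); add R9.
MST edges: R2–R3, R3–R6, R3–R4, R1–R2, R4–R9; total weight 12+1+10+20+25 = 68.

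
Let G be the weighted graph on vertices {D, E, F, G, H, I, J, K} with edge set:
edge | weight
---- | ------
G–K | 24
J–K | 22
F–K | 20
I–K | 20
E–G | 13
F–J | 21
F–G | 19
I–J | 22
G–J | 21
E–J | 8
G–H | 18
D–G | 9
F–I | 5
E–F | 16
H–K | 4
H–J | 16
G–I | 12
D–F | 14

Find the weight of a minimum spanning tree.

67

Prim, starting at D.
Step 1: cheapest edge leaving the tree is D–G (9); add G.
Step 2: cheapest edge leaving the tree is G–I (12); add I.
Step 3: cheapest edge leaving the tree is F–I (5); add F.
Step 4: cheapest edge leaving the tree is E–G (13); add E.
Step 5: cheapest edge leaving the tree is E–J (8); add J.
Step 6: cheapest edge leaving the tree is H–J (16); add H.
Step 7: cheapest edge leaving the tree is H–K (4); add K.
MST edges: D–G, G–I, F–I, E–G, E–J, H–J, H–K; total weight 9+12+5+13+8+16+4 = 67.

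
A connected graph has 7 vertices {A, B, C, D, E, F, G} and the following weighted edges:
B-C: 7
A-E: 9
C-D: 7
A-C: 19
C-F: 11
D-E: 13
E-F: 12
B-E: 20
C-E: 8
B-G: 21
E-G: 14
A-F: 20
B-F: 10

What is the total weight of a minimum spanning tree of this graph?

Sort edges by weight, then run Kruskal:
B-C (7): add. Components now {A} {B,C} {D} {E} {F} {G}
C-D (7): add. Components now {A} {B,C,D} {E} {F} {G}
C-E (8): add. Components now {A} {B,C,D,E} {F} {G}
A-E (9): add. Components now {A,B,C,D,E} {F} {G}
B-F (10): add. Components now {A,B,C,D,E,F} {G}
C-F (11): skip — C and F already connected.
E-F (12): skip — E and F already connected.
D-E (13): skip — D and E already connected.
E-G (14): add. Components now {A,B,C,D,E,F,G}
MST edges: B-C, C-D, C-E, A-E, B-F, E-G; total weight 7+7+8+9+10+14 = 55.

55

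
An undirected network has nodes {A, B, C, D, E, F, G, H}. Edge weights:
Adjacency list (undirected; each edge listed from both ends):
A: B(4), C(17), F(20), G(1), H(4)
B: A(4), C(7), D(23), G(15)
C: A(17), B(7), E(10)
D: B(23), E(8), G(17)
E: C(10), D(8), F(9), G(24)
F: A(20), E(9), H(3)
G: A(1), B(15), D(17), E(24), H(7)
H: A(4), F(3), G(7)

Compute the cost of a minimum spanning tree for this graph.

36

Kruskal's algorithm — process edges by increasing weight (ties by edge label):
A-G (1): add — endpoints in different components.
F-H (3): add — endpoints in different components.
A-B (4): add — endpoints in different components.
A-H (4): add — endpoints in different components.
B-C (7): add — endpoints in different components.
G-H (7): skip — G and H already connected.
D-E (8): add — endpoints in different components.
E-F (9): add — endpoints in different components.
MST edges: A-G, F-H, A-B, A-H, B-C, D-E, E-F; total weight 1+3+4+4+7+8+9 = 36.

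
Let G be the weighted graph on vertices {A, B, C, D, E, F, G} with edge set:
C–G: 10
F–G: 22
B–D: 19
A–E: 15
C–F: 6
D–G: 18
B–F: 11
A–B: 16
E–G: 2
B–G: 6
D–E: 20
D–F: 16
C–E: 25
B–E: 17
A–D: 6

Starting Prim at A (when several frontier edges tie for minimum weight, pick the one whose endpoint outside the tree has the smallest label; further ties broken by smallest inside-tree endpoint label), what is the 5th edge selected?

C-G

Grow the tree from A using Prim:
Step 1: cheapest edge leaving the tree is A–D (6); add D.
Step 2: cheapest edge leaving the tree is A–E (15); add E.
Step 3: cheapest edge leaving the tree is E–G (2); add G.
Step 4: cheapest edge leaving the tree is B–G (6); add B.
Step 5: cheapest edge leaving the tree is C–G (10); add C.
Step 6: cheapest edge leaving the tree is C–F (6); add F.
The 5th edge added is C–G.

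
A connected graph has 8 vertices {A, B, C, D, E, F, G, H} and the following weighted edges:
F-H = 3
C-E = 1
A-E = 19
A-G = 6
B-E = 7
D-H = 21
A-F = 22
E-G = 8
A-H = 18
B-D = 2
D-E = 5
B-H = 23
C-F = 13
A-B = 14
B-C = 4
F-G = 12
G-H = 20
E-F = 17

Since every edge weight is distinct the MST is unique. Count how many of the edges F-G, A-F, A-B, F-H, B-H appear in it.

2

Kruskal: consider edges lightest-first.
C-E (1): add — endpoints in different components.
B-D (2): add — endpoints in different components.
F-H (3): add — endpoints in different components.
B-C (4): add — endpoints in different components.
D-E (5): skip — D and E already connected.
A-G (6): add — endpoints in different components.
B-E (7): skip — B and E already connected.
E-G (8): add — endpoints in different components.
F-G (12): add — endpoints in different components.
MST edge set: {C-E, B-D, F-H, B-C, A-G, E-G, F-G}.
Of the listed edges, {F-G, F-H} are in the MST → 2.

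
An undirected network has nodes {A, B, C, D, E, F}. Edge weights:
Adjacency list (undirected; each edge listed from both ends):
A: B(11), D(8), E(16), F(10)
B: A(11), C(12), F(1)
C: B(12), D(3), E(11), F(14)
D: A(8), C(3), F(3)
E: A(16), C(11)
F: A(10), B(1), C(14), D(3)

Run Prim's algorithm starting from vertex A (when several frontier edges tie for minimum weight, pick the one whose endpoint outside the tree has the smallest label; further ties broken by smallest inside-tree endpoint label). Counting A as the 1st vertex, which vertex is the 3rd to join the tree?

C

Prim, starting at A.
Step 1: cheapest edge leaving the tree is A D (8); add D.
Step 2: cheapest edge leaving the tree is C D (3); add C.
Step 3: cheapest edge leaving the tree is D F (3); add F.
Step 4: cheapest edge leaving the tree is B F (1); add B.
Step 5: cheapest edge leaving the tree is C E (11); add E.
Vertex order: A, D, C, F, B, E. The 3rd vertex is C.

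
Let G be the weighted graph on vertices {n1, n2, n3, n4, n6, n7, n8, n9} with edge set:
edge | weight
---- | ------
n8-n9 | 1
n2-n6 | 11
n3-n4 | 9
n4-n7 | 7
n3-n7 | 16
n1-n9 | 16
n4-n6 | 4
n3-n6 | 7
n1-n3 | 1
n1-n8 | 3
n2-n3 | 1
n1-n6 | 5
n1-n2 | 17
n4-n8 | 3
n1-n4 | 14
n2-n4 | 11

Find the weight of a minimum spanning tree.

20

Grow the tree from n7 using Prim:
Step 1: cheapest edge leaving the tree is n4-n7 (7); add n4.
Step 2: cheapest edge leaving the tree is n4-n8 (3); add n8.
Step 3: cheapest edge leaving the tree is n8-n9 (1); add n9.
Step 4: cheapest edge leaving the tree is n1-n8 (3); add n1.
Step 5: cheapest edge leaving the tree is n1-n3 (1); add n3.
Step 6: cheapest edge leaving the tree is n2-n3 (1); add n2.
Step 7: cheapest edge leaving the tree is n4-n6 (4); add n6.
MST edges: n4-n7, n4-n8, n8-n9, n1-n8, n1-n3, n2-n3, n4-n6; total weight 7+3+1+3+1+1+4 = 20.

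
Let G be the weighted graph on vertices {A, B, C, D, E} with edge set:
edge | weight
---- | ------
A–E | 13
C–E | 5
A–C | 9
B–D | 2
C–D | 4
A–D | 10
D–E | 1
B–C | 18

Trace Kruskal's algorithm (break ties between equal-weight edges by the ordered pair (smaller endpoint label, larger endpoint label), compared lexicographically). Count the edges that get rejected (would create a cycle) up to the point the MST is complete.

Kruskal: consider edges lightest-first.
D–E (1): add — endpoints in different components.
B–D (2): add — endpoints in different components.
C–D (4): add — endpoints in different components.
C–E (5): skip — C and E already connected.
A–C (9): add — endpoints in different components.
Edges rejected before the tree was complete: 1.

1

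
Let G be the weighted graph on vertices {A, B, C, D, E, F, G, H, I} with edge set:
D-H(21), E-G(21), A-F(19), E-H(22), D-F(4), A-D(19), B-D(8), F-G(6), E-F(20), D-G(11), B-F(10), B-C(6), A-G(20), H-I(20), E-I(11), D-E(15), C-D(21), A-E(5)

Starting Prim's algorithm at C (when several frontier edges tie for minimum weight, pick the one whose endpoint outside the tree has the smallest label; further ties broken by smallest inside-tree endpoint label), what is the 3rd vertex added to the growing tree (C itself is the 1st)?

Prim's algorithm from C:
Step 1: cheapest edge leaving the tree is B-C (6); add B.
Step 2: cheapest edge leaving the tree is B-D (8); add D.
Step 3: cheapest edge leaving the tree is D-F (4); add F.
Step 4: cheapest edge leaving the tree is F-G (6); add G.
Step 5: cheapest edge leaving the tree is D-E (15); add E.
Step 6: cheapest edge leaving the tree is A-E (5); add A.
Step 7: cheapest edge leaving the tree is E-I (11); add I.
Step 8: cheapest edge leaving the tree is H-I (20); add H.
Vertex order: C, B, D, F, G, E, A, I, H. The 3rd vertex is D.

D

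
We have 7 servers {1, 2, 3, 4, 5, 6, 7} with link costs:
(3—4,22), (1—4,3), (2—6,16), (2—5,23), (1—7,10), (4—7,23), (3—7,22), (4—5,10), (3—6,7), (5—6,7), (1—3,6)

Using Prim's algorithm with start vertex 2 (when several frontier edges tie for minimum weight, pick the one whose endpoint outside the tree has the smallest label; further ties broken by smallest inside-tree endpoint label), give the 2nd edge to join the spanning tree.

3-6

Prim's algorithm from 2:
Step 1: frontier [2—6 16, 2—5 23] → take 2—6 (16); add 6.
Step 2: frontier [2—5 23, 3—6 7, 5—6 7] → take 3—6 (7); add 3.
Step 3: frontier [2—5 23, 1—3 6, 3—4 22, 3—7 22, 5—6 7] → take 1—3 (6); add 1.
Step 4: frontier [1—4 3, 1—7 10, 2—5 23, 3—4 22, 3—7 22, 5—6 7] → take 1—4 (3); add 4.
Step 5: frontier [1—7 10, 2—5 23, 3—7 22, 4—5 10, 4—7 23, 5—6 7] → take 5—6 (7); add 5.
Step 6: frontier [1—7 10, 3—7 22, 4—7 23] → take 1—7 (10); add 7.
The 2nd edge added is 3—6.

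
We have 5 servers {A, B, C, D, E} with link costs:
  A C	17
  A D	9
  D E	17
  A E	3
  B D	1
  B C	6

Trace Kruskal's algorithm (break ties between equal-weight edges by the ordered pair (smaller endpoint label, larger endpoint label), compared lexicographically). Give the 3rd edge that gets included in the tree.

B-C

Kruskal's algorithm — process edges by increasing weight (ties by edge label):
B D (1): add. Components now {A} {B,D} {C} {E}
A E (3): add. Components now {A,E} {B,D} {C}
B C (6): add. Components now {A,E} {B,C,D}
A D (9): add. Components now {A,B,C,D,E}
The 3rd edge added is B C.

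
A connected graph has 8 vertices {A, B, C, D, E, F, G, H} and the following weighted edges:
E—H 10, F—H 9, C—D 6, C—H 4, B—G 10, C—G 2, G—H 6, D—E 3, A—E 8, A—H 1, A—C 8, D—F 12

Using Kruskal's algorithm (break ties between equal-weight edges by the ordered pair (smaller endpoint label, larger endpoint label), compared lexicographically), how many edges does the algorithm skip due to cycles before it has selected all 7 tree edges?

3

Sort edges by weight, then run Kruskal:
A—H (1): add — endpoints in different components.
C—G (2): add — endpoints in different components.
D—E (3): add — endpoints in different components.
C—H (4): add — endpoints in different components.
C—D (6): add — endpoints in different components.
G—H (6): skip — G and H already connected.
A—C (8): skip — A and C already connected.
A—E (8): skip — A and E already connected.
F—H (9): add — endpoints in different components.
B—G (10): add — endpoints in different components.
Edges rejected before the tree was complete: 3.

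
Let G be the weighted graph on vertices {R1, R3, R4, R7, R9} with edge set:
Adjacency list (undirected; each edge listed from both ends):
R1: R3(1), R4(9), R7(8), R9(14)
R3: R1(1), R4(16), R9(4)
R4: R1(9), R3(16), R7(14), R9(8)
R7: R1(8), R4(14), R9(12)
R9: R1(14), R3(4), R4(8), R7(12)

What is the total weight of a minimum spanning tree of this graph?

21

Kruskal: consider edges lightest-first.
R1—R3 (1): add — endpoints in different components.
R3—R9 (4): add — endpoints in different components.
R1—R7 (8): add — endpoints in different components.
R4—R9 (8): add — endpoints in different components.
MST edges: R1—R3, R3—R9, R1—R7, R4—R9; total weight 1+4+8+8 = 21.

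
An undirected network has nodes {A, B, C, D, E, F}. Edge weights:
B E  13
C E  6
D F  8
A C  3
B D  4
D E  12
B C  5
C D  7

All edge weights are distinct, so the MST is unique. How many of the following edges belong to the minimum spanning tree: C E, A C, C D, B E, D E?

2

Sort edges by weight, then run Kruskal:
A C (3): add — endpoints in different components.
B D (4): add — endpoints in different components.
B C (5): add — endpoints in different components.
C E (6): add — endpoints in different components.
C D (7): skip — C and D already connected.
D F (8): add — endpoints in different components.
MST edge set: {A C, B D, B C, C E, D F}.
Of the listed edges, {C E, A C} are in the MST → 2.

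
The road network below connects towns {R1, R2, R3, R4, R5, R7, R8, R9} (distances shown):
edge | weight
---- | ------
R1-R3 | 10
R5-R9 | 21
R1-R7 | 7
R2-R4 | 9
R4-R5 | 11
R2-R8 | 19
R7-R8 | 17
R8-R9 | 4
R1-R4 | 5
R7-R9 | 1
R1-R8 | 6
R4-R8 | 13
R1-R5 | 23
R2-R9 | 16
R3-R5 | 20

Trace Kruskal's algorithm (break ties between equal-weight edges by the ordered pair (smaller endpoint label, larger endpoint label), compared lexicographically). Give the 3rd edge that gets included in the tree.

Kruskal's algorithm — process edges by increasing weight (ties by edge label):
R7-R9 (1): add — endpoints in different components.
R8-R9 (4): add — endpoints in different components.
R1-R4 (5): add — endpoints in different components.
R1-R8 (6): add — endpoints in different components.
R1-R7 (7): skip — R1 and R7 already connected.
R2-R4 (9): add — endpoints in different components.
R1-R3 (10): add — endpoints in different components.
R4-R5 (11): add — endpoints in different components.
The 3rd edge added is R1-R4.

R1-R4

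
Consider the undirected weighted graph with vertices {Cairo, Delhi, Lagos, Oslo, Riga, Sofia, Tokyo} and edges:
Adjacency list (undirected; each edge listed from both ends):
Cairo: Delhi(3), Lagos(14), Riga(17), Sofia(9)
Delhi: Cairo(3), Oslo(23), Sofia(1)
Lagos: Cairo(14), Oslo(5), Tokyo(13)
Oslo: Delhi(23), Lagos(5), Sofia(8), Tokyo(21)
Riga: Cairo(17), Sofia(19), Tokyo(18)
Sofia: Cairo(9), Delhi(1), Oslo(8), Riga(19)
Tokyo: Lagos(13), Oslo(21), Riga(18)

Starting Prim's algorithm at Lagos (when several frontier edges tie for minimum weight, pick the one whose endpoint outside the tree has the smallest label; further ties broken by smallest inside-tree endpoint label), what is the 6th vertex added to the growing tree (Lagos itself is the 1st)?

Prim, starting at Lagos.
Step 1: cheapest edge leaving the tree is Lagos–Oslo (5); add Oslo.
Step 2: cheapest edge leaving the tree is Oslo–Sofia (8); add Sofia.
Step 3: cheapest edge leaving the tree is Delhi–Sofia (1); add Delhi.
Step 4: cheapest edge leaving the tree is Cairo–Delhi (3); add Cairo.
Step 5: cheapest edge leaving the tree is Lagos–Tokyo (13); add Tokyo.
Step 6: cheapest edge leaving the tree is Cairo–Riga (17); add Riga.
Vertex order: Lagos, Oslo, Sofia, Delhi, Cairo, Tokyo, Riga. The 6th vertex is Tokyo.

Tokyo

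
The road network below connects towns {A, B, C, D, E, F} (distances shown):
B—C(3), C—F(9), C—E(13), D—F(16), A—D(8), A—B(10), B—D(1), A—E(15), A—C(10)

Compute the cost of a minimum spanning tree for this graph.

Kruskal's algorithm — process edges by increasing weight (ties by edge label):
B—D (1): add — endpoints in different components.
B—C (3): add — endpoints in different components.
A—D (8): add — endpoints in different components.
C—F (9): add — endpoints in different components.
A—B (10): skip — A and B already connected.
A—C (10): skip — A and C already connected.
C—E (13): add — endpoints in different components.
MST edges: B—D, B—C, A—D, C—F, C—E; total weight 1+3+8+9+13 = 34.

34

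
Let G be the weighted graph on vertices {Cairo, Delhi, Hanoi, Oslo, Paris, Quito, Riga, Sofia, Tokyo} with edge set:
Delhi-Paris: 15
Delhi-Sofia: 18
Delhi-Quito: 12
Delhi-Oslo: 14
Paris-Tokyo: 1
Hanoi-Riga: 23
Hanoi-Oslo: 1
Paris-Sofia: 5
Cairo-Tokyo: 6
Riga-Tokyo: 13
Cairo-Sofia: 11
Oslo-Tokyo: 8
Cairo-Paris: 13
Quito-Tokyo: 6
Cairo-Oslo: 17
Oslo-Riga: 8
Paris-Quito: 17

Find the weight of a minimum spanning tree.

47

Kruskal's algorithm — process edges by increasing weight (ties by edge label):
Hanoi-Oslo (1): add — endpoints in different components.
Paris-Tokyo (1): add — endpoints in different components.
Paris-Sofia (5): add — endpoints in different components.
Cairo-Tokyo (6): add — endpoints in different components.
Quito-Tokyo (6): add — endpoints in different components.
Oslo-Riga (8): add — endpoints in different components.
Oslo-Tokyo (8): add — endpoints in different components.
Cairo-Sofia (11): skip — Cairo and Sofia already connected.
Delhi-Quito (12): add — endpoints in different components.
MST edges: Hanoi-Oslo, Paris-Tokyo, Paris-Sofia, Cairo-Tokyo, Quito-Tokyo, Oslo-Riga, Oslo-Tokyo, Delhi-Quito; total weight 1+1+5+6+6+8+8+12 = 47.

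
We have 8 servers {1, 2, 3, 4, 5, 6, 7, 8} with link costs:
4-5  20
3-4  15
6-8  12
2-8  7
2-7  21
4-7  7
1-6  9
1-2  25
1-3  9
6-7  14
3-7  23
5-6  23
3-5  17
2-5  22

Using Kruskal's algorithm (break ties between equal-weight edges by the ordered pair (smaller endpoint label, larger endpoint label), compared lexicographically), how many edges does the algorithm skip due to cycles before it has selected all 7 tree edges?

1

Kruskal: consider edges lightest-first.
2-8 (7): add — endpoints in different components.
4-7 (7): add — endpoints in different components.
1-3 (9): add — endpoints in different components.
1-6 (9): add — endpoints in different components.
6-8 (12): add — endpoints in different components.
6-7 (14): add — endpoints in different components.
3-4 (15): skip — 3 and 4 already connected.
3-5 (17): add — endpoints in different components.
Edges rejected before the tree was complete: 1.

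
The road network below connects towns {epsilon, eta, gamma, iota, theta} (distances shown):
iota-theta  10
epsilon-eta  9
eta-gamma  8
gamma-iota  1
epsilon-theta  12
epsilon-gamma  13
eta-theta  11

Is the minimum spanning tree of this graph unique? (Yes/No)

Kruskal: consider edges lightest-first.
gamma-iota (1): add — endpoints in different components.
eta-gamma (8): add — endpoints in different components.
epsilon-eta (9): add — endpoints in different components.
iota-theta (10): add — endpoints in different components.
Every non-tree edge has weight strictly greater than the heaviest edge on the tree path between its endpoints, so the MST is unique.

Yes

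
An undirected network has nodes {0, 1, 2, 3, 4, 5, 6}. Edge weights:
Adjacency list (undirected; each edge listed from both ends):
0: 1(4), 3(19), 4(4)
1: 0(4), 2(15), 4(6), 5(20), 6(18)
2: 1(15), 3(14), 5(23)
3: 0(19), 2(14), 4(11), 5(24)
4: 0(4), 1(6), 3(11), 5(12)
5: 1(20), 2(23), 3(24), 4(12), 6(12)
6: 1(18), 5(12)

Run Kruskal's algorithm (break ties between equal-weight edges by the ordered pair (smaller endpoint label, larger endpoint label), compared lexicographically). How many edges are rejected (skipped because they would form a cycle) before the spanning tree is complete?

1

Kruskal's algorithm — process edges by increasing weight (ties by edge label):
0-1 (4): add. Components now {0,1} {2} {3} {4} {5} {6}
0-4 (4): add. Components now {0,1,4} {2} {3} {5} {6}
1-4 (6): skip — 1 and 4 already connected.
3-4 (11): add. Components now {0,1,3,4} {2} {5} {6}
4-5 (12): add. Components now {0,1,3,4,5} {2} {6}
5-6 (12): add. Components now {0,1,3,4,5,6} {2}
2-3 (14): add. Components now {0,1,2,3,4,5,6}
Edges rejected before the tree was complete: 1.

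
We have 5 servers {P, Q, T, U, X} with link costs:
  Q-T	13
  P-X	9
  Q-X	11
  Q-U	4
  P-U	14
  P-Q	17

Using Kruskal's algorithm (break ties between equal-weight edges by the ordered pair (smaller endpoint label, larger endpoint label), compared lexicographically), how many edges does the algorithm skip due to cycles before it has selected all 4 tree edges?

Kruskal: consider edges lightest-first.
Q-U (4): add — endpoints in different components.
P-X (9): add — endpoints in different components.
Q-X (11): add — endpoints in different components.
Q-T (13): add — endpoints in different components.
Edges rejected before the tree was complete: 0.

0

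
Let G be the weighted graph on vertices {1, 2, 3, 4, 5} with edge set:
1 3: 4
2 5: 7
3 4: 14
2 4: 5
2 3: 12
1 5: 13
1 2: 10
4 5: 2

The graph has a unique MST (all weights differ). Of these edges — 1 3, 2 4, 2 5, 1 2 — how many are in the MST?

3

Kruskal: consider edges lightest-first.
4 5 (2): add. Components now {1} {2} {3} {4,5}
1 3 (4): add. Components now {1,3} {2} {4,5}
2 4 (5): add. Components now {1,3} {2,4,5}
2 5 (7): skip — 2 and 5 already connected.
1 2 (10): add. Components now {1,2,3,4,5}
MST edge set: {4 5, 1 3, 2 4, 1 2}.
Of the listed edges, {1 3, 2 4, 1 2} are in the MST → 3.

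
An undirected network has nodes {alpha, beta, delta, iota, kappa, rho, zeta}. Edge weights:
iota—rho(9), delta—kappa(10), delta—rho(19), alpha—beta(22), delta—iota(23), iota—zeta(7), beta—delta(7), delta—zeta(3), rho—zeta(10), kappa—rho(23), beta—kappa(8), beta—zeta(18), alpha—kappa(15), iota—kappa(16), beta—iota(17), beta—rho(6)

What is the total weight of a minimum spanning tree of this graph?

46

Sort edges by weight, then run Kruskal:
delta—zeta (3): add. Components now {kappa} {delta,zeta} {iota} {rho} {beta} {alpha}
beta—rho (6): add. Components now {kappa} {delta,zeta} {iota} {beta,rho} {alpha}
beta—delta (7): add. Components now {kappa} {beta,delta,rho,zeta} {iota} {alpha}
iota—zeta (7): add. Components now {kappa} {beta,delta,iota,rho,zeta} {alpha}
beta—kappa (8): add. Components now {beta,delta,iota,kappa,rho,zeta} {alpha}
iota—rho (9): skip — iota and rho already connected.
delta—kappa (10): skip — kappa and delta already connected.
rho—zeta (10): skip — zeta and rho already connected.
alpha—kappa (15): add. Components now {alpha,beta,delta,iota,kappa,rho,zeta}
MST edges: delta—zeta, beta—rho, beta—delta, iota—zeta, beta—kappa, alpha—kappa; total weight 3+6+7+7+8+15 = 46.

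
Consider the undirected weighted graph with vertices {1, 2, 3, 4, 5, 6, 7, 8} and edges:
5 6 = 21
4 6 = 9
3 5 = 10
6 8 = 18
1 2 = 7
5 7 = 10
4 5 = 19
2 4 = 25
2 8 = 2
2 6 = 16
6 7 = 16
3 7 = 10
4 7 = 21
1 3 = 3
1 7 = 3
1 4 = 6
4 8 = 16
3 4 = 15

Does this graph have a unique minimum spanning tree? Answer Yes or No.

Sort edges by weight, then run Kruskal:
2 8 (2): add — endpoints in different components.
1 3 (3): add — endpoints in different components.
1 7 (3): add — endpoints in different components.
1 4 (6): add — endpoints in different components.
1 2 (7): add — endpoints in different components.
4 6 (9): add — endpoints in different components.
3 5 (10): add — endpoints in different components.
Non-tree edge 5 7 has weight 10, equal to the heaviest edge on its tree cycle — swapping gives another MST of the same weight. Not unique.

No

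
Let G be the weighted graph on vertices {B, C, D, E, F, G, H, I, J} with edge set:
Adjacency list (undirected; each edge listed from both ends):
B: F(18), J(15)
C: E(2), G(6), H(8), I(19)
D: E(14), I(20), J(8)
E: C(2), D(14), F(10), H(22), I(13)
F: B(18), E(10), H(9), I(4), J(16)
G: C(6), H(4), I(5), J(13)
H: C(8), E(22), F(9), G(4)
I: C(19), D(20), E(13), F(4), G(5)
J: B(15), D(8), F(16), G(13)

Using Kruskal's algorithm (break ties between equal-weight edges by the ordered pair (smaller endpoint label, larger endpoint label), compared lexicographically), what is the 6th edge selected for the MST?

D-J

Kruskal: consider edges lightest-first.
C E (2): add — endpoints in different components.
F I (4): add — endpoints in different components.
G H (4): add — endpoints in different components.
G I (5): add — endpoints in different components.
C G (6): add — endpoints in different components.
C H (8): skip — C and H already connected.
D J (8): add — endpoints in different components.
F H (9): skip — F and H already connected.
E F (10): skip — E and F already connected.
E I (13): skip — E and I already connected.
G J (13): add — endpoints in different components.
D E (14): skip — D and E already connected.
B J (15): add — endpoints in different components.
The 6th edge added is D J.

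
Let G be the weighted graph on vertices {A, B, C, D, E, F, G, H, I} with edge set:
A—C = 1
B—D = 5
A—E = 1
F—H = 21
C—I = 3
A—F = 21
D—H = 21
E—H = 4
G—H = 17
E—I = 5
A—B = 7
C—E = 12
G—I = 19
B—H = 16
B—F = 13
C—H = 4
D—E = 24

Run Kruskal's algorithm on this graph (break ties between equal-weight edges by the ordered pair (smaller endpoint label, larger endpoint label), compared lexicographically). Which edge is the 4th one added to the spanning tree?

C-H

Kruskal: consider edges lightest-first.
A—C (1): add — endpoints in different components.
A—E (1): add — endpoints in different components.
C—I (3): add — endpoints in different components.
C—H (4): add — endpoints in different components.
E—H (4): skip — E and H already connected.
B—D (5): add — endpoints in different components.
E—I (5): skip — E and I already connected.
A—B (7): add — endpoints in different components.
C—E (12): skip — C and E already connected.
B—F (13): add — endpoints in different components.
B—H (16): skip — B and H already connected.
G—H (17): add — endpoints in different components.
The 4th edge added is C—H.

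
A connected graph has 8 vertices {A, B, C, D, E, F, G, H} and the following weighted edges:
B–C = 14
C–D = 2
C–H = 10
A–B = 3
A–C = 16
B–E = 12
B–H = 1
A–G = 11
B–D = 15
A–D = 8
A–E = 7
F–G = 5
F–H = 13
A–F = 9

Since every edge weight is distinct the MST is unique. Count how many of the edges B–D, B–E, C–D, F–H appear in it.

Sort edges by weight, then run Kruskal:
B–H (1): add — endpoints in different components.
C–D (2): add — endpoints in different components.
A–B (3): add — endpoints in different components.
F–G (5): add — endpoints in different components.
A–E (7): add — endpoints in different components.
A–D (8): add — endpoints in different components.
A–F (9): add — endpoints in different components.
MST edge set: {B–H, C–D, A–B, F–G, A–E, A–D, A–F}.
Of the listed edges, {C–D} are in the MST → 1.

1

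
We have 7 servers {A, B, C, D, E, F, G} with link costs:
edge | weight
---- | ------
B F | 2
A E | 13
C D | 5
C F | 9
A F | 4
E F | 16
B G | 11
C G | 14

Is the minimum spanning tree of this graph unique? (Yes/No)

Yes

Kruskal: consider edges lightest-first.
B F (2): add — endpoints in different components.
A F (4): add — endpoints in different components.
C D (5): add — endpoints in different components.
C F (9): add — endpoints in different components.
B G (11): add — endpoints in different components.
A E (13): add — endpoints in different components.
Every non-tree edge has weight strictly greater than the heaviest edge on the tree path between its endpoints, so the MST is unique.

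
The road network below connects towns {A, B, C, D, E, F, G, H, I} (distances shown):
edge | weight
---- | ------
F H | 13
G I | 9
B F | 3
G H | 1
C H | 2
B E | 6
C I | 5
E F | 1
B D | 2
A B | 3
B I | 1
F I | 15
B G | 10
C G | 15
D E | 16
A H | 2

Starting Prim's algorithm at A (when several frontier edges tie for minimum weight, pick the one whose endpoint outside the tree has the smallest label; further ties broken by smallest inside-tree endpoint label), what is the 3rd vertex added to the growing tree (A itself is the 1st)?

Prim's algorithm from A:
Step 1: cheapest edge leaving the tree is A H (2); add H.
Step 2: cheapest edge leaving the tree is G H (1); add G.
Step 3: cheapest edge leaving the tree is C H (2); add C.
Step 4: cheapest edge leaving the tree is A B (3); add B.
Step 5: cheapest edge leaving the tree is B I (1); add I.
Step 6: cheapest edge leaving the tree is B D (2); add D.
Step 7: cheapest edge leaving the tree is B F (3); add F.
Step 8: cheapest edge leaving the tree is E F (1); add E.
Vertex order: A, H, G, C, B, I, D, F, E. The 3rd vertex is G.

G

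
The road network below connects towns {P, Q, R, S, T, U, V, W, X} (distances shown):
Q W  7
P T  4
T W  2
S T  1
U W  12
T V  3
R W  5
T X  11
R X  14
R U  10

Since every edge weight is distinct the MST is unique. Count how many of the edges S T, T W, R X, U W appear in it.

2

Kruskal: consider edges lightest-first.
S T (1): add — endpoints in different components.
T W (2): add — endpoints in different components.
T V (3): add — endpoints in different components.
P T (4): add — endpoints in different components.
R W (5): add — endpoints in different components.
Q W (7): add — endpoints in different components.
R U (10): add — endpoints in different components.
T X (11): add — endpoints in different components.
MST edge set: {S T, T W, T V, P T, R W, Q W, R U, T X}.
Of the listed edges, {S T, T W} are in the MST → 2.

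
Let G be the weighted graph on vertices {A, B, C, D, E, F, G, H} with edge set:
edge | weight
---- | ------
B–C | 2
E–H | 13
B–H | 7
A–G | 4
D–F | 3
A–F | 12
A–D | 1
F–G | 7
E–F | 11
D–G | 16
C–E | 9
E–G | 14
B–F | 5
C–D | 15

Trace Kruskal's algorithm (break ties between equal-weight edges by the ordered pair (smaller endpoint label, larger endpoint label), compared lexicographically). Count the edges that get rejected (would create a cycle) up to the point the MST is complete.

1

Sort edges by weight, then run Kruskal:
A–D (1): add — endpoints in different components.
B–C (2): add — endpoints in different components.
D–F (3): add — endpoints in different components.
A–G (4): add — endpoints in different components.
B–F (5): add — endpoints in different components.
B–H (7): add — endpoints in different components.
F–G (7): skip — F and G already connected.
C–E (9): add — endpoints in different components.
Edges rejected before the tree was complete: 1.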